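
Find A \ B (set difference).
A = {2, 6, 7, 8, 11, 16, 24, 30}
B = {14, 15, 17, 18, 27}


A \ B = elements in A but not in B
A = {2, 6, 7, 8, 11, 16, 24, 30}
B = {14, 15, 17, 18, 27}
Remove from A any elements in B
A \ B = {2, 6, 7, 8, 11, 16, 24, 30}

A \ B = {2, 6, 7, 8, 11, 16, 24, 30}


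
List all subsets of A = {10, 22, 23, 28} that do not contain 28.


A subset of A that omits 28 is a subset of A \ {28}, so there are 2^(n-1) = 2^3 = 8 of them.
Subsets excluding 28: ∅, {10}, {22}, {23}, {10, 22}, {10, 23}, {22, 23}, {10, 22, 23}

Subsets excluding 28 (8 total): ∅, {10}, {22}, {23}, {10, 22}, {10, 23}, {22, 23}, {10, 22, 23}


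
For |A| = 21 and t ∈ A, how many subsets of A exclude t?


Subsets of A avoiding t are subsets of A \ {t}, which has 20 elements.
Count = 2^(n-1) = 2^20
= 1048576

Number of subsets avoiding t = 1048576


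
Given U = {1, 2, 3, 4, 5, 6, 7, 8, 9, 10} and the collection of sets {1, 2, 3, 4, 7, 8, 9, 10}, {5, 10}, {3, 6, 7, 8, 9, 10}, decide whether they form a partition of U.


A partition requires: (1) non-empty parts, (2) pairwise disjoint, (3) union = U
Parts: {1, 2, 3, 4, 7, 8, 9, 10}, {5, 10}, {3, 6, 7, 8, 9, 10}
Union of parts: {1, 2, 3, 4, 5, 6, 7, 8, 9, 10}
U = {1, 2, 3, 4, 5, 6, 7, 8, 9, 10}
All non-empty? True
Pairwise disjoint? False
Covers U? True

No, not a valid partition


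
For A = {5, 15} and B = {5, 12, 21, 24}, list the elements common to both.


A ∩ B = elements in both A and B
A = {5, 15}
B = {5, 12, 21, 24}
A ∩ B = {5}

A ∩ B = {5}


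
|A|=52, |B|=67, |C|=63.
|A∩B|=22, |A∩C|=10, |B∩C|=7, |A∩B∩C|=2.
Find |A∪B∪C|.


|A∪B∪C| = |A|+|B|+|C| - |A∩B|-|A∩C|-|B∩C| + |A∩B∩C|
= 52+67+63 - 22-10-7 + 2
= 182 - 39 + 2
= 145

|A ∪ B ∪ C| = 145


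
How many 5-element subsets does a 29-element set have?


C(n,k) = n! / (k!(n-k)!)
C(29,5) = 29! / (5!24!)
= 118755

C(29,5) = 118755


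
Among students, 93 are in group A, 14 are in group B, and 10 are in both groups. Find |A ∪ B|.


|A ∪ B| = |A| + |B| - |A ∩ B|
= 93 + 14 - 10
= 97

|A ∪ B| = 97


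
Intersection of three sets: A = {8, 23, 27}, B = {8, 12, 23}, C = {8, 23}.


A ∩ B = {8, 23}
(A ∩ B) ∩ C = {8, 23}

A ∩ B ∩ C = {8, 23}


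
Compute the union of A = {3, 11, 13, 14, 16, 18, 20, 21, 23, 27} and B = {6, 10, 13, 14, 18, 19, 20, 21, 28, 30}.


A ∪ B = all elements in A or B (or both)
A = {3, 11, 13, 14, 16, 18, 20, 21, 23, 27}
B = {6, 10, 13, 14, 18, 19, 20, 21, 28, 30}
A ∪ B = {3, 6, 10, 11, 13, 14, 16, 18, 19, 20, 21, 23, 27, 28, 30}

A ∪ B = {3, 6, 10, 11, 13, 14, 16, 18, 19, 20, 21, 23, 27, 28, 30}


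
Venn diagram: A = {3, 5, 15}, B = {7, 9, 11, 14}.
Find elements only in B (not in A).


A = {3, 5, 15}
B = {7, 9, 11, 14}
Region: only in B (not in A)
Elements: {7, 9, 11, 14}

Elements only in B (not in A): {7, 9, 11, 14}


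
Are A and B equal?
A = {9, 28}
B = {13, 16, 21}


Two sets are equal iff they have exactly the same elements.
A = {9, 28}
B = {13, 16, 21}
Differences: {9, 13, 16, 21, 28}
A ≠ B

No, A ≠ B


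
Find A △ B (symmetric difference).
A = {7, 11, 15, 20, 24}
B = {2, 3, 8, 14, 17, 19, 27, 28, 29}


A △ B = (A \ B) ∪ (B \ A) = elements in exactly one of A or B
A \ B = {7, 11, 15, 20, 24}
B \ A = {2, 3, 8, 14, 17, 19, 27, 28, 29}
A △ B = {2, 3, 7, 8, 11, 14, 15, 17, 19, 20, 24, 27, 28, 29}

A △ B = {2, 3, 7, 8, 11, 14, 15, 17, 19, 20, 24, 27, 28, 29}


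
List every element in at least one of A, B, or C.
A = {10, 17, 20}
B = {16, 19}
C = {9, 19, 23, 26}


A ∪ B = {10, 16, 17, 19, 20}
(A ∪ B) ∪ C = {9, 10, 16, 17, 19, 20, 23, 26}

A ∪ B ∪ C = {9, 10, 16, 17, 19, 20, 23, 26}


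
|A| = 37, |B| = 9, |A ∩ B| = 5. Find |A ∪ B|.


|A ∪ B| = |A| + |B| - |A ∩ B|
= 37 + 9 - 5
= 41

|A ∪ B| = 41


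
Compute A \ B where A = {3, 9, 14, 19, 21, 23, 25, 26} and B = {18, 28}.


A \ B = elements in A but not in B
A = {3, 9, 14, 19, 21, 23, 25, 26}
B = {18, 28}
Remove from A any elements in B
A \ B = {3, 9, 14, 19, 21, 23, 25, 26}

A \ B = {3, 9, 14, 19, 21, 23, 25, 26}


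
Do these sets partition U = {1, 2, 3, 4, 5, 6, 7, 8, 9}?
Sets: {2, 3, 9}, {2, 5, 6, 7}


A partition requires: (1) non-empty parts, (2) pairwise disjoint, (3) union = U
Parts: {2, 3, 9}, {2, 5, 6, 7}
Union of parts: {2, 3, 5, 6, 7, 9}
U = {1, 2, 3, 4, 5, 6, 7, 8, 9}
All non-empty? True
Pairwise disjoint? False
Covers U? False

No, not a valid partition


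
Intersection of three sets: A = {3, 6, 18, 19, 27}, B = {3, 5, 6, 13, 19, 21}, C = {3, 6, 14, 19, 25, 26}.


A ∩ B = {3, 6, 19}
(A ∩ B) ∩ C = {3, 6, 19}

A ∩ B ∩ C = {3, 6, 19}


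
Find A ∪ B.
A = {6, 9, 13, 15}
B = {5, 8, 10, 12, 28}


A ∪ B = all elements in A or B (or both)
A = {6, 9, 13, 15}
B = {5, 8, 10, 12, 28}
A ∪ B = {5, 6, 8, 9, 10, 12, 13, 15, 28}

A ∪ B = {5, 6, 8, 9, 10, 12, 13, 15, 28}


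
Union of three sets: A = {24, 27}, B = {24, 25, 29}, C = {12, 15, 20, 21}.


A ∪ B = {24, 25, 27, 29}
(A ∪ B) ∪ C = {12, 15, 20, 21, 24, 25, 27, 29}

A ∪ B ∪ C = {12, 15, 20, 21, 24, 25, 27, 29}


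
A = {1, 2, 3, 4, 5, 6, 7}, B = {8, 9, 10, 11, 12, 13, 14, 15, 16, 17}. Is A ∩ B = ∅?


Disjoint means A ∩ B = ∅.
A ∩ B = ∅
A ∩ B = ∅, so A and B are disjoint.

Yes, A and B are disjoint


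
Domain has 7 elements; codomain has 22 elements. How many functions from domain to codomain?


Each of |A| = 7 inputs maps to any of |B| = 22 outputs.
# functions = |B|^|A| = 22^7
= 2494357888

Number of functions = 2494357888


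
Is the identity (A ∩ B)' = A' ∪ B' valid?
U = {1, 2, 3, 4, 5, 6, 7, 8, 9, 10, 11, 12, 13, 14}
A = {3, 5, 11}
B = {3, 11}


LHS: A ∩ B = {3, 11}
(A ∩ B)' = U \ (A ∩ B) = {1, 2, 4, 5, 6, 7, 8, 9, 10, 12, 13, 14}
A' = {1, 2, 4, 6, 7, 8, 9, 10, 12, 13, 14}, B' = {1, 2, 4, 5, 6, 7, 8, 9, 10, 12, 13, 14}
Claimed RHS: A' ∪ B' = {1, 2, 4, 5, 6, 7, 8, 9, 10, 12, 13, 14}
Identity is VALID: LHS = RHS = {1, 2, 4, 5, 6, 7, 8, 9, 10, 12, 13, 14} ✓

Identity is valid. (A ∩ B)' = A' ∪ B' = {1, 2, 4, 5, 6, 7, 8, 9, 10, 12, 13, 14}


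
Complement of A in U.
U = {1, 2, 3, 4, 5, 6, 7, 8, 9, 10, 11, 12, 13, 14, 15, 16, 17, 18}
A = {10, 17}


Aᶜ = U \ A = elements in U but not in A
U = {1, 2, 3, 4, 5, 6, 7, 8, 9, 10, 11, 12, 13, 14, 15, 16, 17, 18}
A = {10, 17}
Aᶜ = {1, 2, 3, 4, 5, 6, 7, 8, 9, 11, 12, 13, 14, 15, 16, 18}

Aᶜ = {1, 2, 3, 4, 5, 6, 7, 8, 9, 11, 12, 13, 14, 15, 16, 18}


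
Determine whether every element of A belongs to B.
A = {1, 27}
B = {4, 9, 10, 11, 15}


A ⊆ B means every element of A is in B.
Elements in A not in B: {1, 27}
So A ⊄ B.

No, A ⊄ B


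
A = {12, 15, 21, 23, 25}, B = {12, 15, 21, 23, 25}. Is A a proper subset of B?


A ⊂ B requires: A ⊆ B AND A ≠ B.
A ⊆ B? Yes
A = B? Yes
A = B, so A is not a PROPER subset.

No, A is not a proper subset of B


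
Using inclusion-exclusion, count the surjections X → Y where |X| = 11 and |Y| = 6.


n = |X| = 11, k = |Y| = 6. Surjections via inclusion-exclusion:
S(n,k) = Σ(-1)^i × C(k,i) × (k-i)^n, i=0 to k
i=0: (-1)^0×C(6,0)×6^11 = 362797056
i=1: (-1)^1×C(6,1)×5^11 = -292968750
i=2: (-1)^2×C(6,2)×4^11 = 62914560
i=3: (-1)^3×C(6,3)×3^11 = -3542940
i=4: (-1)^4×C(6,4)×2^11 = 30720
i=5: (-1)^5×C(6,5)×1^11 = -6
i=6: (-1)^6×C(6,6)×0^11 = 0
Total = 129230640

Number of surjections = 129230640


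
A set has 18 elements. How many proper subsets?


Total subsets = 2^n = 2^18 = 262144
Proper subsets exclude the set itself: 2^n - 1
= 262144 - 1
= 262143

Number of proper subsets = 262143


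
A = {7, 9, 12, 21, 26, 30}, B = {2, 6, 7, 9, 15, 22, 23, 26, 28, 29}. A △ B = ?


A △ B = (A \ B) ∪ (B \ A) = elements in exactly one of A or B
A \ B = {12, 21, 30}
B \ A = {2, 6, 15, 22, 23, 28, 29}
A △ B = {2, 6, 12, 15, 21, 22, 23, 28, 29, 30}

A △ B = {2, 6, 12, 15, 21, 22, 23, 28, 29, 30}


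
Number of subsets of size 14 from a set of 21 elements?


C(n,k) = n! / (k!(n-k)!)
C(21,14) = 21! / (14!7!)
= 116280

C(21,14) = 116280


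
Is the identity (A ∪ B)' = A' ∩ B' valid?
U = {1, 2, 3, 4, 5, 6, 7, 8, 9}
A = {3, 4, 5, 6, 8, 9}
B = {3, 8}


LHS: A ∪ B = {3, 4, 5, 6, 8, 9}
(A ∪ B)' = U \ (A ∪ B) = {1, 2, 7}
A' = {1, 2, 7}, B' = {1, 2, 4, 5, 6, 7, 9}
Claimed RHS: A' ∩ B' = {1, 2, 7}
Identity is VALID: LHS = RHS = {1, 2, 7} ✓

Identity is valid. (A ∪ B)' = A' ∩ B' = {1, 2, 7}


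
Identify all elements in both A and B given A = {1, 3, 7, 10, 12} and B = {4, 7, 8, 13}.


A = {1, 3, 7, 10, 12}
B = {4, 7, 8, 13}
Region: in both A and B
Elements: {7}

Elements in both A and B: {7}


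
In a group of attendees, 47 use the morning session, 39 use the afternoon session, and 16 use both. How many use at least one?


|A ∪ B| = |A| + |B| - |A ∩ B|
= 47 + 39 - 16
= 70

|A ∪ B| = 70


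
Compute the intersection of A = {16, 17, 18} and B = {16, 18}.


A ∩ B = elements in both A and B
A = {16, 17, 18}
B = {16, 18}
A ∩ B = {16, 18}

A ∩ B = {16, 18}


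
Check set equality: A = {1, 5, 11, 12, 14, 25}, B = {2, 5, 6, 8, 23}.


Two sets are equal iff they have exactly the same elements.
A = {1, 5, 11, 12, 14, 25}
B = {2, 5, 6, 8, 23}
Differences: {1, 2, 6, 8, 11, 12, 14, 23, 25}
A ≠ B

No, A ≠ B


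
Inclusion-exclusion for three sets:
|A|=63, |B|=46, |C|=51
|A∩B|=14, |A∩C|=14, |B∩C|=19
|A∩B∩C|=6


|A∪B∪C| = |A|+|B|+|C| - |A∩B|-|A∩C|-|B∩C| + |A∩B∩C|
= 63+46+51 - 14-14-19 + 6
= 160 - 47 + 6
= 119

|A ∪ B ∪ C| = 119


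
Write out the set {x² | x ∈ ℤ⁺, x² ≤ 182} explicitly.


Checking each candidate:
Condition: positive perfect squares ≤ 182
Result = {1, 4, 9, 16, 25, 36, 49, 64, 81, 100, 121, 144, 169}

{1, 4, 9, 16, 25, 36, 49, 64, 81, 100, 121, 144, 169}


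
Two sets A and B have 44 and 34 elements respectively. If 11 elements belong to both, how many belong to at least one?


|A ∪ B| = |A| + |B| - |A ∩ B|
= 44 + 34 - 11
= 67

|A ∪ B| = 67


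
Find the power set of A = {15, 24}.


|A| = 2, so |P(A)| = 2^2 = 4
Enumerate subsets by cardinality (0 to 2):
∅, {15}, {24}, {15, 24}

P(A) has 4 subsets: ∅, {15}, {24}, {15, 24}


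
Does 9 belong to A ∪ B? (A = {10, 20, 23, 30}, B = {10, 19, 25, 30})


A = {10, 20, 23, 30}, B = {10, 19, 25, 30}
A ∪ B = all elements in A or B
A ∪ B = {10, 19, 20, 23, 25, 30}
Checking if 9 ∈ A ∪ B
9 is not in A ∪ B → False

9 ∉ A ∪ B


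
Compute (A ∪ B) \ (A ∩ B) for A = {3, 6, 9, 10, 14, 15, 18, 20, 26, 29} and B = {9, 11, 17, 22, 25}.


A △ B = (A \ B) ∪ (B \ A) = elements in exactly one of A or B
A \ B = {3, 6, 10, 14, 15, 18, 20, 26, 29}
B \ A = {11, 17, 22, 25}
A △ B = {3, 6, 10, 11, 14, 15, 17, 18, 20, 22, 25, 26, 29}

A △ B = {3, 6, 10, 11, 14, 15, 17, 18, 20, 22, 25, 26, 29}


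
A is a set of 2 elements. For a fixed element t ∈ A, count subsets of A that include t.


Subsets of A containing t correspond to subsets of A \ {t}, which has 1 elements.
Count = 2^(n-1) = 2^1
= 2

Number of subsets containing t = 2


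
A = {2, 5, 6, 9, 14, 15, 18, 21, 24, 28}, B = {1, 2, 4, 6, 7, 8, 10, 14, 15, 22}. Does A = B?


Two sets are equal iff they have exactly the same elements.
A = {2, 5, 6, 9, 14, 15, 18, 21, 24, 28}
B = {1, 2, 4, 6, 7, 8, 10, 14, 15, 22}
Differences: {1, 4, 5, 7, 8, 9, 10, 18, 21, 22, 24, 28}
A ≠ B

No, A ≠ B


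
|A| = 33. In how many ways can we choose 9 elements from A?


C(n,k) = n! / (k!(n-k)!)
C(33,9) = 33! / (9!24!)
= 38567100

C(33,9) = 38567100


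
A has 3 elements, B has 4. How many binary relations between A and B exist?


A relation from A to B is any subset of A × B.
|A × B| = 3 × 4 = 12
# relations = 2^|A × B| = 2^12 = 4096

Number of relations = 4096


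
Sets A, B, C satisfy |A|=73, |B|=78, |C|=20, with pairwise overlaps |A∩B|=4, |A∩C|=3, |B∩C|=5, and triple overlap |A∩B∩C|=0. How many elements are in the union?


|A∪B∪C| = |A|+|B|+|C| - |A∩B|-|A∩C|-|B∩C| + |A∩B∩C|
= 73+78+20 - 4-3-5 + 0
= 171 - 12 + 0
= 159

|A ∪ B ∪ C| = 159


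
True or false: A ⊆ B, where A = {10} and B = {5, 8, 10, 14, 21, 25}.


A ⊆ B means every element of A is in B.
All elements of A are in B.
So A ⊆ B.

Yes, A ⊆ B


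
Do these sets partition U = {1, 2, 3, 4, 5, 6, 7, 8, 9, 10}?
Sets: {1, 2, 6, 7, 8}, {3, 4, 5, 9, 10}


A partition requires: (1) non-empty parts, (2) pairwise disjoint, (3) union = U
Parts: {1, 2, 6, 7, 8}, {3, 4, 5, 9, 10}
Union of parts: {1, 2, 3, 4, 5, 6, 7, 8, 9, 10}
U = {1, 2, 3, 4, 5, 6, 7, 8, 9, 10}
All non-empty? True
Pairwise disjoint? True
Covers U? True

Yes, valid partition


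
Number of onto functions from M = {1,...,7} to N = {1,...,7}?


n = |M| = 7, k = |N| = 7. Surjections via inclusion-exclusion:
S(n,k) = Σ(-1)^i × C(k,i) × (k-i)^n, i=0 to k
i=0: (-1)^0×C(7,0)×7^7 = 823543
i=1: (-1)^1×C(7,1)×6^7 = -1959552
i=2: (-1)^2×C(7,2)×5^7 = 1640625
i=3: (-1)^3×C(7,3)×4^7 = -573440
i=4: (-1)^4×C(7,4)×3^7 = 76545
i=5: (-1)^5×C(7,5)×2^7 = -2688
i=6: (-1)^6×C(7,6)×1^7 = 7
i=7: (-1)^7×C(7,7)×0^7 = 0
Total = 5040

Number of surjections = 5040


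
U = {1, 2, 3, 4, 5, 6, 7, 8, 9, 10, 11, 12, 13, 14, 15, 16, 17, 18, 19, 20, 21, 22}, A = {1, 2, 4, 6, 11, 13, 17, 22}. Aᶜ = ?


Aᶜ = U \ A = elements in U but not in A
U = {1, 2, 3, 4, 5, 6, 7, 8, 9, 10, 11, 12, 13, 14, 15, 16, 17, 18, 19, 20, 21, 22}
A = {1, 2, 4, 6, 11, 13, 17, 22}
Aᶜ = {3, 5, 7, 8, 9, 10, 12, 14, 15, 16, 18, 19, 20, 21}

Aᶜ = {3, 5, 7, 8, 9, 10, 12, 14, 15, 16, 18, 19, 20, 21}


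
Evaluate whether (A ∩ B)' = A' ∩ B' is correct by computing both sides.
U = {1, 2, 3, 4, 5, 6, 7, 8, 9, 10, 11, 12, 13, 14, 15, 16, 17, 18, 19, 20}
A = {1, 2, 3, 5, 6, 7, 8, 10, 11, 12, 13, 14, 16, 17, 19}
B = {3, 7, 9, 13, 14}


LHS: A ∩ B = {3, 7, 13, 14}
(A ∩ B)' = U \ (A ∩ B) = {1, 2, 4, 5, 6, 8, 9, 10, 11, 12, 15, 16, 17, 18, 19, 20}
A' = {4, 9, 15, 18, 20}, B' = {1, 2, 4, 5, 6, 8, 10, 11, 12, 15, 16, 17, 18, 19, 20}
Claimed RHS: A' ∩ B' = {4, 15, 18, 20}
Identity is INVALID: LHS = {1, 2, 4, 5, 6, 8, 9, 10, 11, 12, 15, 16, 17, 18, 19, 20} but the RHS claimed here equals {4, 15, 18, 20}. The correct form is (A ∩ B)' = A' ∪ B'.

Identity is invalid: (A ∩ B)' = {1, 2, 4, 5, 6, 8, 9, 10, 11, 12, 15, 16, 17, 18, 19, 20} but A' ∩ B' = {4, 15, 18, 20}. The correct De Morgan law is (A ∩ B)' = A' ∪ B'.


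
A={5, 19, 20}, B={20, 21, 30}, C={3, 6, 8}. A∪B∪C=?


A ∪ B = {5, 19, 20, 21, 30}
(A ∪ B) ∪ C = {3, 5, 6, 8, 19, 20, 21, 30}

A ∪ B ∪ C = {3, 5, 6, 8, 19, 20, 21, 30}


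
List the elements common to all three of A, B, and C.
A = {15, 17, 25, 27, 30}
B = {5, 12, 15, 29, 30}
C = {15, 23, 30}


A ∩ B = {15, 30}
(A ∩ B) ∩ C = {15, 30}

A ∩ B ∩ C = {15, 30}


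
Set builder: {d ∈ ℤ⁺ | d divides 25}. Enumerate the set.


Checking each candidate:
Condition: positive divisors of 25
Result = {1, 5, 25}

{1, 5, 25}


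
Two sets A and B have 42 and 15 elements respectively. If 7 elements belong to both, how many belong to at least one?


|A ∪ B| = |A| + |B| - |A ∩ B|
= 42 + 15 - 7
= 50

|A ∪ B| = 50


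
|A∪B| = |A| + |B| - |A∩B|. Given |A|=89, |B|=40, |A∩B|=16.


|A ∪ B| = |A| + |B| - |A ∩ B|
= 89 + 40 - 16
= 113

|A ∪ B| = 113


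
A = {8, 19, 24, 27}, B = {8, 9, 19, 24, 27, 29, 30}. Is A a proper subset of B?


A ⊂ B requires: A ⊆ B AND A ≠ B.
A ⊆ B? Yes
A = B? No
A ⊂ B: Yes (A is a proper subset of B)

Yes, A ⊂ B


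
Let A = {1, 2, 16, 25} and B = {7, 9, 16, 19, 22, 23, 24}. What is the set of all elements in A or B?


A ∪ B = all elements in A or B (or both)
A = {1, 2, 16, 25}
B = {7, 9, 16, 19, 22, 23, 24}
A ∪ B = {1, 2, 7, 9, 16, 19, 22, 23, 24, 25}

A ∪ B = {1, 2, 7, 9, 16, 19, 22, 23, 24, 25}


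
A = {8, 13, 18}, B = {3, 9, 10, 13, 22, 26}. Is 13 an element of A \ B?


A = {8, 13, 18}, B = {3, 9, 10, 13, 22, 26}
A \ B = elements in A but not in B
A \ B = {8, 18}
Checking if 13 ∈ A \ B
13 is not in A \ B → False

13 ∉ A \ B


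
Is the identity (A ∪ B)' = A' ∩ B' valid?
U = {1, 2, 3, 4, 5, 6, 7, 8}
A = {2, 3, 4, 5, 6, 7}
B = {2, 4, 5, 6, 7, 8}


LHS: A ∪ B = {2, 3, 4, 5, 6, 7, 8}
(A ∪ B)' = U \ (A ∪ B) = {1}
A' = {1, 8}, B' = {1, 3}
Claimed RHS: A' ∩ B' = {1}
Identity is VALID: LHS = RHS = {1} ✓

Identity is valid. (A ∪ B)' = A' ∩ B' = {1}


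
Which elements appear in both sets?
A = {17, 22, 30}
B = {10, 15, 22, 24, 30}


A ∩ B = elements in both A and B
A = {17, 22, 30}
B = {10, 15, 22, 24, 30}
A ∩ B = {22, 30}

A ∩ B = {22, 30}


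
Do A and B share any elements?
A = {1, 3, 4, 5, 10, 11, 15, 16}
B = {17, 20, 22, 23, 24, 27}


Disjoint means A ∩ B = ∅.
A ∩ B = ∅
A ∩ B = ∅, so A and B are disjoint.

No — A and B share no elements (A ∩ B = ∅), so they are disjoint


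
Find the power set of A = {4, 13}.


|A| = 2, so |P(A)| = 2^2 = 4
Enumerate subsets by cardinality (0 to 2):
∅, {4}, {13}, {4, 13}

P(A) has 4 subsets: ∅, {4}, {13}, {4, 13}


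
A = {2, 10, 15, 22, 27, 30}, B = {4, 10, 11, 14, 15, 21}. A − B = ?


A \ B = elements in A but not in B
A = {2, 10, 15, 22, 27, 30}
B = {4, 10, 11, 14, 15, 21}
Remove from A any elements in B
A \ B = {2, 22, 27, 30}

A \ B = {2, 22, 27, 30}


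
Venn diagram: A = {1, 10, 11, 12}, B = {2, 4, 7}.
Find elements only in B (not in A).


A = {1, 10, 11, 12}
B = {2, 4, 7}
Region: only in B (not in A)
Elements: {2, 4, 7}

Elements only in B (not in A): {2, 4, 7}


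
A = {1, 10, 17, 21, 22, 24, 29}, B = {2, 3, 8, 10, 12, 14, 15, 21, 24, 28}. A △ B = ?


A △ B = (A \ B) ∪ (B \ A) = elements in exactly one of A or B
A \ B = {1, 17, 22, 29}
B \ A = {2, 3, 8, 12, 14, 15, 28}
A △ B = {1, 2, 3, 8, 12, 14, 15, 17, 22, 28, 29}

A △ B = {1, 2, 3, 8, 12, 14, 15, 17, 22, 28, 29}


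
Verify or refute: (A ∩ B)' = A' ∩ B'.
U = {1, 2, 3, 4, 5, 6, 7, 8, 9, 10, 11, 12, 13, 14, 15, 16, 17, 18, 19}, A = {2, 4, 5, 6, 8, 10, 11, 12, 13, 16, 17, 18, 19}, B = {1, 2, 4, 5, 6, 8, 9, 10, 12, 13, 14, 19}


LHS: A ∩ B = {2, 4, 5, 6, 8, 10, 12, 13, 19}
(A ∩ B)' = U \ (A ∩ B) = {1, 3, 7, 9, 11, 14, 15, 16, 17, 18}
A' = {1, 3, 7, 9, 14, 15}, B' = {3, 7, 11, 15, 16, 17, 18}
Claimed RHS: A' ∩ B' = {3, 7, 15}
Identity is INVALID: LHS = {1, 3, 7, 9, 11, 14, 15, 16, 17, 18} but the RHS claimed here equals {3, 7, 15}. The correct form is (A ∩ B)' = A' ∪ B'.

Identity is invalid: (A ∩ B)' = {1, 3, 7, 9, 11, 14, 15, 16, 17, 18} but A' ∩ B' = {3, 7, 15}. The correct De Morgan law is (A ∩ B)' = A' ∪ B'.


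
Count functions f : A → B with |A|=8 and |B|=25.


Each of |A| = 8 inputs maps to any of |B| = 25 outputs.
# functions = |B|^|A| = 25^8
= 152587890625

Number of functions = 152587890625


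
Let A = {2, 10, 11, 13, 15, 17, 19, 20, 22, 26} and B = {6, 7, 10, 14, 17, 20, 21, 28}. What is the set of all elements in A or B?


A ∪ B = all elements in A or B (or both)
A = {2, 10, 11, 13, 15, 17, 19, 20, 22, 26}
B = {6, 7, 10, 14, 17, 20, 21, 28}
A ∪ B = {2, 6, 7, 10, 11, 13, 14, 15, 17, 19, 20, 21, 22, 26, 28}

A ∪ B = {2, 6, 7, 10, 11, 13, 14, 15, 17, 19, 20, 21, 22, 26, 28}


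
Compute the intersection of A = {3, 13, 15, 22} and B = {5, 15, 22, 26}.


A ∩ B = elements in both A and B
A = {3, 13, 15, 22}
B = {5, 15, 22, 26}
A ∩ B = {15, 22}

A ∩ B = {15, 22}


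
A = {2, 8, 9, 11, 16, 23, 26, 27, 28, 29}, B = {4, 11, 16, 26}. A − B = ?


A \ B = elements in A but not in B
A = {2, 8, 9, 11, 16, 23, 26, 27, 28, 29}
B = {4, 11, 16, 26}
Remove from A any elements in B
A \ B = {2, 8, 9, 23, 27, 28, 29}

A \ B = {2, 8, 9, 23, 27, 28, 29}


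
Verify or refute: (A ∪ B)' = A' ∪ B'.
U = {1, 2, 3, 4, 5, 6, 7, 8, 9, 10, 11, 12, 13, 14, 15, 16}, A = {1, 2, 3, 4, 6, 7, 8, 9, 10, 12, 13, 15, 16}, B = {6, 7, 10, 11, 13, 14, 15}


LHS: A ∪ B = {1, 2, 3, 4, 6, 7, 8, 9, 10, 11, 12, 13, 14, 15, 16}
(A ∪ B)' = U \ (A ∪ B) = {5}
A' = {5, 11, 14}, B' = {1, 2, 3, 4, 5, 8, 9, 12, 16}
Claimed RHS: A' ∪ B' = {1, 2, 3, 4, 5, 8, 9, 11, 12, 14, 16}
Identity is INVALID: LHS = {5} but the RHS claimed here equals {1, 2, 3, 4, 5, 8, 9, 11, 12, 14, 16}. The correct form is (A ∪ B)' = A' ∩ B'.

Identity is invalid: (A ∪ B)' = {5} but A' ∪ B' = {1, 2, 3, 4, 5, 8, 9, 11, 12, 14, 16}. The correct De Morgan law is (A ∪ B)' = A' ∩ B'.


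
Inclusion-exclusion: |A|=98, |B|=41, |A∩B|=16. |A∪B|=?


|A ∪ B| = |A| + |B| - |A ∩ B|
= 98 + 41 - 16
= 123

|A ∪ B| = 123


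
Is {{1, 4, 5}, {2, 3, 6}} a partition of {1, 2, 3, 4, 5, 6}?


A partition requires: (1) non-empty parts, (2) pairwise disjoint, (3) union = U
Parts: {1, 4, 5}, {2, 3, 6}
Union of parts: {1, 2, 3, 4, 5, 6}
U = {1, 2, 3, 4, 5, 6}
All non-empty? True
Pairwise disjoint? True
Covers U? True

Yes, valid partition


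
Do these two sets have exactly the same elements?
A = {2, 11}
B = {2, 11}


Two sets are equal iff they have exactly the same elements.
A = {2, 11}
B = {2, 11}
Same elements → A = B

Yes, A = B


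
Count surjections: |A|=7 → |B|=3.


n = |A| = 7, k = |B| = 3. Surjections via inclusion-exclusion:
S(n,k) = Σ(-1)^i × C(k,i) × (k-i)^n, i=0 to k
i=0: (-1)^0×C(3,0)×3^7 = 2187
i=1: (-1)^1×C(3,1)×2^7 = -384
i=2: (-1)^2×C(3,2)×1^7 = 3
i=3: (-1)^3×C(3,3)×0^7 = 0
Total = 1806

Number of surjections = 1806


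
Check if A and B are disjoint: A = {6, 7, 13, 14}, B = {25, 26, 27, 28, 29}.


Disjoint means A ∩ B = ∅.
A ∩ B = ∅
A ∩ B = ∅, so A and B are disjoint.

Yes, A and B are disjoint


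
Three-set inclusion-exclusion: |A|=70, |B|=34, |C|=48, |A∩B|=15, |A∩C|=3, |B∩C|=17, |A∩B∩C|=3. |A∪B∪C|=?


|A∪B∪C| = |A|+|B|+|C| - |A∩B|-|A∩C|-|B∩C| + |A∩B∩C|
= 70+34+48 - 15-3-17 + 3
= 152 - 35 + 3
= 120

|A ∪ B ∪ C| = 120


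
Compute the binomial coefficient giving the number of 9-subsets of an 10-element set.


C(n,k) = n! / (k!(n-k)!)
C(10,9) = 10! / (9!1!)
= 10

C(10,9) = 10


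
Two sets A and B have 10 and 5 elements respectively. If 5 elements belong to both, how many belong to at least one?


|A ∪ B| = |A| + |B| - |A ∩ B|
= 10 + 5 - 5
= 10

|A ∪ B| = 10


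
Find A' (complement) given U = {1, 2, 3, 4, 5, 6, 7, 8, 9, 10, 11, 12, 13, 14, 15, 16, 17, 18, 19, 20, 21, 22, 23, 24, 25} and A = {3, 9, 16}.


Aᶜ = U \ A = elements in U but not in A
U = {1, 2, 3, 4, 5, 6, 7, 8, 9, 10, 11, 12, 13, 14, 15, 16, 17, 18, 19, 20, 21, 22, 23, 24, 25}
A = {3, 9, 16}
Aᶜ = {1, 2, 4, 5, 6, 7, 8, 10, 11, 12, 13, 14, 15, 17, 18, 19, 20, 21, 22, 23, 24, 25}

Aᶜ = {1, 2, 4, 5, 6, 7, 8, 10, 11, 12, 13, 14, 15, 17, 18, 19, 20, 21, 22, 23, 24, 25}


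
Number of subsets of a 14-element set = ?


Number of subsets = 2^n
= 2^14
= 16384

|P(A)| = 16384


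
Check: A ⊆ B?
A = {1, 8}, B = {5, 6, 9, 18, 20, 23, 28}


A ⊆ B means every element of A is in B.
Elements in A not in B: {1, 8}
So A ⊄ B.

No, A ⊄ B


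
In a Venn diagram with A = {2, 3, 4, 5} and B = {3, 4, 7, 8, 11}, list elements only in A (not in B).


A = {2, 3, 4, 5}
B = {3, 4, 7, 8, 11}
Region: only in A (not in B)
Elements: {2, 5}

Elements only in A (not in B): {2, 5}


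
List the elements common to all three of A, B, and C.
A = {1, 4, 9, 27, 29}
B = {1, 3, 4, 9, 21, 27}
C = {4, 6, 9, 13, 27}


A ∩ B = {1, 4, 9, 27}
(A ∩ B) ∩ C = {4, 9, 27}

A ∩ B ∩ C = {4, 9, 27}


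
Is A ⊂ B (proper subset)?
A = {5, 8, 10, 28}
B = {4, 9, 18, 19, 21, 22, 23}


A ⊂ B requires: A ⊆ B AND A ≠ B.
A ⊆ B? No
A ⊄ B, so A is not a proper subset.

No, A is not a proper subset of B


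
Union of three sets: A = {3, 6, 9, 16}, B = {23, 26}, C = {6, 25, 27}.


A ∪ B = {3, 6, 9, 16, 23, 26}
(A ∪ B) ∪ C = {3, 6, 9, 16, 23, 25, 26, 27}

A ∪ B ∪ C = {3, 6, 9, 16, 23, 25, 26, 27}


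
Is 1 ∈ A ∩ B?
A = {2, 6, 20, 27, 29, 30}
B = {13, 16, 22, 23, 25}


A = {2, 6, 20, 27, 29, 30}, B = {13, 16, 22, 23, 25}
A ∩ B = elements in both A and B
A ∩ B = ∅
Checking if 1 ∈ A ∩ B
1 is not in A ∩ B → False

1 ∉ A ∩ B


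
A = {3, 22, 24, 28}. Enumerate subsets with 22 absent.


A subset of A that omits 22 is a subset of A \ {22}, so there are 2^(n-1) = 2^3 = 8 of them.
Subsets excluding 22: ∅, {3}, {24}, {28}, {3, 24}, {3, 28}, {24, 28}, {3, 24, 28}

Subsets excluding 22 (8 total): ∅, {3}, {24}, {28}, {3, 24}, {3, 28}, {24, 28}, {3, 24, 28}


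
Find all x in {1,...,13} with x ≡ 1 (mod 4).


Checking each candidate:
Condition: x in {1,...,13} with x ≡ 1 (mod 4)
Result = {1, 5, 9, 13}

{1, 5, 9, 13}


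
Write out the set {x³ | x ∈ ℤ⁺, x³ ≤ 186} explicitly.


Checking each candidate:
Condition: positive perfect cubes ≤ 186
Result = {1, 8, 27, 64, 125}

{1, 8, 27, 64, 125}


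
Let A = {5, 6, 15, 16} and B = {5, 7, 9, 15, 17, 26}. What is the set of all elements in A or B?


A ∪ B = all elements in A or B (or both)
A = {5, 6, 15, 16}
B = {5, 7, 9, 15, 17, 26}
A ∪ B = {5, 6, 7, 9, 15, 16, 17, 26}

A ∪ B = {5, 6, 7, 9, 15, 16, 17, 26}


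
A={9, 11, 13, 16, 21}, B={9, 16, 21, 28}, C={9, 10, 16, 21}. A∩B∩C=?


A ∩ B = {9, 16, 21}
(A ∩ B) ∩ C = {9, 16, 21}

A ∩ B ∩ C = {9, 16, 21}


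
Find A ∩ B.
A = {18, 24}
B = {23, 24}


A ∩ B = elements in both A and B
A = {18, 24}
B = {23, 24}
A ∩ B = {24}

A ∩ B = {24}


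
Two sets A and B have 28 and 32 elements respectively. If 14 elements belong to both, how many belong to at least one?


|A ∪ B| = |A| + |B| - |A ∩ B|
= 28 + 32 - 14
= 46

|A ∪ B| = 46


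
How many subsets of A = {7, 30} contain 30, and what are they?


A subset of A contains 30 iff the remaining 1 elements form any subset of A \ {30}.
Count: 2^(n-1) = 2^1 = 2
Subsets containing 30: {30}, {7, 30}

Subsets containing 30 (2 total): {30}, {7, 30}


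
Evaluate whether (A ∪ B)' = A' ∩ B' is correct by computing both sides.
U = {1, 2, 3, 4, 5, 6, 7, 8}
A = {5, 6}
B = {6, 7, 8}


LHS: A ∪ B = {5, 6, 7, 8}
(A ∪ B)' = U \ (A ∪ B) = {1, 2, 3, 4}
A' = {1, 2, 3, 4, 7, 8}, B' = {1, 2, 3, 4, 5}
Claimed RHS: A' ∩ B' = {1, 2, 3, 4}
Identity is VALID: LHS = RHS = {1, 2, 3, 4} ✓

Identity is valid. (A ∪ B)' = A' ∩ B' = {1, 2, 3, 4}


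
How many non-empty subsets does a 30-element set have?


Total subsets = 2^n = 2^30 = 1073741824
Non-empty subsets exclude the empty set: 2^n - 1
= 1073741824 - 1
= 1073741823

Number of non-empty subsets = 1073741823


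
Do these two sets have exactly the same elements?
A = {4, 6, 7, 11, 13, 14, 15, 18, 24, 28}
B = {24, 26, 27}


Two sets are equal iff they have exactly the same elements.
A = {4, 6, 7, 11, 13, 14, 15, 18, 24, 28}
B = {24, 26, 27}
Differences: {4, 6, 7, 11, 13, 14, 15, 18, 26, 27, 28}
A ≠ B

No, A ≠ B


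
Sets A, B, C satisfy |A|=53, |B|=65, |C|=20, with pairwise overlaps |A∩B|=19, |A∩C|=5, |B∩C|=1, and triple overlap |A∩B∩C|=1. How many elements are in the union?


|A∪B∪C| = |A|+|B|+|C| - |A∩B|-|A∩C|-|B∩C| + |A∩B∩C|
= 53+65+20 - 19-5-1 + 1
= 138 - 25 + 1
= 114

|A ∪ B ∪ C| = 114


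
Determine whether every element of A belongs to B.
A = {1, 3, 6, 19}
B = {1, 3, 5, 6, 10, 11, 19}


A ⊆ B means every element of A is in B.
All elements of A are in B.
So A ⊆ B.

Yes, A ⊆ B


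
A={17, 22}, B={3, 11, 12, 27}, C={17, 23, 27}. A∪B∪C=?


A ∪ B = {3, 11, 12, 17, 22, 27}
(A ∪ B) ∪ C = {3, 11, 12, 17, 22, 23, 27}

A ∪ B ∪ C = {3, 11, 12, 17, 22, 23, 27}


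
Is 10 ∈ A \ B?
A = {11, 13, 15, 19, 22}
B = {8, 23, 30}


A = {11, 13, 15, 19, 22}, B = {8, 23, 30}
A \ B = elements in A but not in B
A \ B = {11, 13, 15, 19, 22}
Checking if 10 ∈ A \ B
10 is not in A \ B → False

10 ∉ A \ B


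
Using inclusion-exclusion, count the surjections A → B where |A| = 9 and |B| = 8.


n = |A| = 9, k = |B| = 8. Surjections via inclusion-exclusion:
S(n,k) = Σ(-1)^i × C(k,i) × (k-i)^n, i=0 to k
i=0: (-1)^0×C(8,0)×8^9 = 134217728
i=1: (-1)^1×C(8,1)×7^9 = -322828856
i=2: (-1)^2×C(8,2)×6^9 = 282175488
i=3: (-1)^3×C(8,3)×5^9 = -109375000
i=4: (-1)^4×C(8,4)×4^9 = 18350080
i=5: (-1)^5×C(8,5)×3^9 = -1102248
i=6: (-1)^6×C(8,6)×2^9 = 14336
i=7: (-1)^7×C(8,7)×1^9 = -8
i=8: (-1)^8×C(8,8)×0^9 = 0
Total = 1451520

Number of surjections = 1451520


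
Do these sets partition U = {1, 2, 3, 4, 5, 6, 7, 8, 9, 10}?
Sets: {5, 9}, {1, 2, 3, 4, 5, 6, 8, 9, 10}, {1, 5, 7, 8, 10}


A partition requires: (1) non-empty parts, (2) pairwise disjoint, (3) union = U
Parts: {5, 9}, {1, 2, 3, 4, 5, 6, 8, 9, 10}, {1, 5, 7, 8, 10}
Union of parts: {1, 2, 3, 4, 5, 6, 7, 8, 9, 10}
U = {1, 2, 3, 4, 5, 6, 7, 8, 9, 10}
All non-empty? True
Pairwise disjoint? False
Covers U? True

No, not a valid partition


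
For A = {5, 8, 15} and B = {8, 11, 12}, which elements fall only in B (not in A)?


A = {5, 8, 15}
B = {8, 11, 12}
Region: only in B (not in A)
Elements: {11, 12}

Elements only in B (not in A): {11, 12}


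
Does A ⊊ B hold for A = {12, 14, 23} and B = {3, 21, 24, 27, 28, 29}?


A ⊂ B requires: A ⊆ B AND A ≠ B.
A ⊆ B? No
A ⊄ B, so A is not a proper subset.

No, A is not a proper subset of B


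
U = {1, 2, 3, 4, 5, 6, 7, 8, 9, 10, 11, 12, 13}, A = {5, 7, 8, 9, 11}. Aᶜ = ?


Aᶜ = U \ A = elements in U but not in A
U = {1, 2, 3, 4, 5, 6, 7, 8, 9, 10, 11, 12, 13}
A = {5, 7, 8, 9, 11}
Aᶜ = {1, 2, 3, 4, 6, 10, 12, 13}

Aᶜ = {1, 2, 3, 4, 6, 10, 12, 13}


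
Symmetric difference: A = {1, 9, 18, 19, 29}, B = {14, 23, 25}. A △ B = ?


A △ B = (A \ B) ∪ (B \ A) = elements in exactly one of A or B
A \ B = {1, 9, 18, 19, 29}
B \ A = {14, 23, 25}
A △ B = {1, 9, 14, 18, 19, 23, 25, 29}

A △ B = {1, 9, 14, 18, 19, 23, 25, 29}


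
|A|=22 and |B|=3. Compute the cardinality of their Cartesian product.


|A × B| = |A| × |B|
= 22 × 3
= 66

|A × B| = 66


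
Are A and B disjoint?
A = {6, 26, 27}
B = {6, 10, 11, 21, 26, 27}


Disjoint means A ∩ B = ∅.
A ∩ B = {6, 26, 27}
A ∩ B ≠ ∅, so A and B are NOT disjoint.

No, A and B are not disjoint (A ∩ B = {6, 26, 27})


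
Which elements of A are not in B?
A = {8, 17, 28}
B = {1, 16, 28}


A \ B = elements in A but not in B
A = {8, 17, 28}
B = {1, 16, 28}
Remove from A any elements in B
A \ B = {8, 17}

A \ B = {8, 17}


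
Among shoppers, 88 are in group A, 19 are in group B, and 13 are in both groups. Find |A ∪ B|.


|A ∪ B| = |A| + |B| - |A ∩ B|
= 88 + 19 - 13
= 94

|A ∪ B| = 94


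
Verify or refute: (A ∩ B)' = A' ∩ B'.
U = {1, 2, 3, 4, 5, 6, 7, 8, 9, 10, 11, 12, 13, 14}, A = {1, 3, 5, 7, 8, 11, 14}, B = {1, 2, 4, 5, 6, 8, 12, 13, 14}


LHS: A ∩ B = {1, 5, 8, 14}
(A ∩ B)' = U \ (A ∩ B) = {2, 3, 4, 6, 7, 9, 10, 11, 12, 13}
A' = {2, 4, 6, 9, 10, 12, 13}, B' = {3, 7, 9, 10, 11}
Claimed RHS: A' ∩ B' = {9, 10}
Identity is INVALID: LHS = {2, 3, 4, 6, 7, 9, 10, 11, 12, 13} but the RHS claimed here equals {9, 10}. The correct form is (A ∩ B)' = A' ∪ B'.

Identity is invalid: (A ∩ B)' = {2, 3, 4, 6, 7, 9, 10, 11, 12, 13} but A' ∩ B' = {9, 10}. The correct De Morgan law is (A ∩ B)' = A' ∪ B'.


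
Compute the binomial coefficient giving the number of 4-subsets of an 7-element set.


C(n,k) = n! / (k!(n-k)!)
C(7,4) = 7! / (4!3!)
= 35

C(7,4) = 35


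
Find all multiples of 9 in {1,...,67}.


Checking each candidate:
Condition: multiples of 9 in {1,...,67}
Result = {9, 18, 27, 36, 45, 54, 63}

{9, 18, 27, 36, 45, 54, 63}


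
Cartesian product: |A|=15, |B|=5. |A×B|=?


|A × B| = |A| × |B|
= 15 × 5
= 75

|A × B| = 75


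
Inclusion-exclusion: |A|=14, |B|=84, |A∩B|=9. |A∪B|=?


|A ∪ B| = |A| + |B| - |A ∩ B|
= 14 + 84 - 9
= 89

|A ∪ B| = 89


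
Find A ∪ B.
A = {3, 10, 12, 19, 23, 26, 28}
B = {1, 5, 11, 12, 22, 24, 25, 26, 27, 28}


A ∪ B = all elements in A or B (or both)
A = {3, 10, 12, 19, 23, 26, 28}
B = {1, 5, 11, 12, 22, 24, 25, 26, 27, 28}
A ∪ B = {1, 3, 5, 10, 11, 12, 19, 22, 23, 24, 25, 26, 27, 28}

A ∪ B = {1, 3, 5, 10, 11, 12, 19, 22, 23, 24, 25, 26, 27, 28}


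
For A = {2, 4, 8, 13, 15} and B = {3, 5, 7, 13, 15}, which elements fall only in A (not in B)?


A = {2, 4, 8, 13, 15}
B = {3, 5, 7, 13, 15}
Region: only in A (not in B)
Elements: {2, 4, 8}

Elements only in A (not in B): {2, 4, 8}


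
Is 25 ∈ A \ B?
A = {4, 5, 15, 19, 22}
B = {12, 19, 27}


A = {4, 5, 15, 19, 22}, B = {12, 19, 27}
A \ B = elements in A but not in B
A \ B = {4, 5, 15, 22}
Checking if 25 ∈ A \ B
25 is not in A \ B → False

25 ∉ A \ B


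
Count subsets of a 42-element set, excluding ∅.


Total subsets = 2^n = 2^42 = 4398046511104
Non-empty subsets exclude the empty set: 2^n - 1
= 4398046511104 - 1
= 4398046511103

Number of non-empty subsets = 4398046511103


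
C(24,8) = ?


C(n,k) = n! / (k!(n-k)!)
C(24,8) = 24! / (8!16!)
= 735471

C(24,8) = 735471


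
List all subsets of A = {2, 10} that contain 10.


A subset of A contains 10 iff the remaining 1 elements form any subset of A \ {10}.
Count: 2^(n-1) = 2^1 = 2
Subsets containing 10: {10}, {2, 10}

Subsets containing 10 (2 total): {10}, {2, 10}


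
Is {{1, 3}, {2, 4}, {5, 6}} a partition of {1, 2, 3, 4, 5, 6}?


A partition requires: (1) non-empty parts, (2) pairwise disjoint, (3) union = U
Parts: {1, 3}, {2, 4}, {5, 6}
Union of parts: {1, 2, 3, 4, 5, 6}
U = {1, 2, 3, 4, 5, 6}
All non-empty? True
Pairwise disjoint? True
Covers U? True

Yes, valid partition


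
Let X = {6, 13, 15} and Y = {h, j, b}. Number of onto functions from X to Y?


n = |X| = 3, k = |Y| = 3. Surjections via inclusion-exclusion:
S(n,k) = Σ(-1)^i × C(k,i) × (k-i)^n, i=0 to k
i=0: (-1)^0×C(3,0)×3^3 = 27
i=1: (-1)^1×C(3,1)×2^3 = -24
i=2: (-1)^2×C(3,2)×1^3 = 3
i=3: (-1)^3×C(3,3)×0^3 = 0
Total = 6

Number of surjections = 6


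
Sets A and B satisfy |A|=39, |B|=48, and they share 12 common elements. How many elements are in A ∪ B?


|A ∪ B| = |A| + |B| - |A ∩ B|
= 39 + 48 - 12
= 75

|A ∪ B| = 75


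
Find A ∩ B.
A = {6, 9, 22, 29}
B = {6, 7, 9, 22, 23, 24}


A ∩ B = elements in both A and B
A = {6, 9, 22, 29}
B = {6, 7, 9, 22, 23, 24}
A ∩ B = {6, 9, 22}

A ∩ B = {6, 9, 22}


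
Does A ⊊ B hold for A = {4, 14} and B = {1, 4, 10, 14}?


A ⊂ B requires: A ⊆ B AND A ≠ B.
A ⊆ B? Yes
A = B? No
A ⊂ B: Yes (A is a proper subset of B)

Yes, A ⊂ B


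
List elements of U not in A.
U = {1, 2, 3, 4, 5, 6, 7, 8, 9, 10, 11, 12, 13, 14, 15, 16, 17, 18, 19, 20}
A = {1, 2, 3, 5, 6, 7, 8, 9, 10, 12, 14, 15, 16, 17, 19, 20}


Aᶜ = U \ A = elements in U but not in A
U = {1, 2, 3, 4, 5, 6, 7, 8, 9, 10, 11, 12, 13, 14, 15, 16, 17, 18, 19, 20}
A = {1, 2, 3, 5, 6, 7, 8, 9, 10, 12, 14, 15, 16, 17, 19, 20}
Aᶜ = {4, 11, 13, 18}

Aᶜ = {4, 11, 13, 18}


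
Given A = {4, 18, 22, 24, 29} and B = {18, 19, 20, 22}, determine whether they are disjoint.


Disjoint means A ∩ B = ∅.
A ∩ B = {18, 22}
A ∩ B ≠ ∅, so A and B are NOT disjoint.

No, A and B are not disjoint (A ∩ B = {18, 22})


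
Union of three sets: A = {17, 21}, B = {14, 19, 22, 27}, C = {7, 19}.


A ∪ B = {14, 17, 19, 21, 22, 27}
(A ∪ B) ∪ C = {7, 14, 17, 19, 21, 22, 27}

A ∪ B ∪ C = {7, 14, 17, 19, 21, 22, 27}


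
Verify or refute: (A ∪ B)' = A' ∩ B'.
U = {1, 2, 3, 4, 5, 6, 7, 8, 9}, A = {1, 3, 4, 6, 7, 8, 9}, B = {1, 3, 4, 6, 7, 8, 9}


LHS: A ∪ B = {1, 3, 4, 6, 7, 8, 9}
(A ∪ B)' = U \ (A ∪ B) = {2, 5}
A' = {2, 5}, B' = {2, 5}
Claimed RHS: A' ∩ B' = {2, 5}
Identity is VALID: LHS = RHS = {2, 5} ✓

Identity is valid. (A ∪ B)' = A' ∩ B' = {2, 5}


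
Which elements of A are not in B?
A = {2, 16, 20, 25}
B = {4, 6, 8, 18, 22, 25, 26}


A \ B = elements in A but not in B
A = {2, 16, 20, 25}
B = {4, 6, 8, 18, 22, 25, 26}
Remove from A any elements in B
A \ B = {2, 16, 20}

A \ B = {2, 16, 20}


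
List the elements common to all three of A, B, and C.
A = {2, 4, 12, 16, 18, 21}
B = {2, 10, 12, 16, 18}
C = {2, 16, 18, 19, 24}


A ∩ B = {2, 12, 16, 18}
(A ∩ B) ∩ C = {2, 16, 18}

A ∩ B ∩ C = {2, 16, 18}


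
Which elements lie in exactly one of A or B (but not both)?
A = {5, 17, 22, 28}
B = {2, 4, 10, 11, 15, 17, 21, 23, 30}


A △ B = (A \ B) ∪ (B \ A) = elements in exactly one of A or B
A \ B = {5, 22, 28}
B \ A = {2, 4, 10, 11, 15, 21, 23, 30}
A △ B = {2, 4, 5, 10, 11, 15, 21, 22, 23, 28, 30}

A △ B = {2, 4, 5, 10, 11, 15, 21, 22, 23, 28, 30}


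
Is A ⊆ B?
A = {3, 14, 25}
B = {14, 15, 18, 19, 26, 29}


A ⊆ B means every element of A is in B.
Elements in A not in B: {3, 25}
So A ⊄ B.

No, A ⊄ B


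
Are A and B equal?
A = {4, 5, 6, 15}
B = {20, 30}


Two sets are equal iff they have exactly the same elements.
A = {4, 5, 6, 15}
B = {20, 30}
Differences: {4, 5, 6, 15, 20, 30}
A ≠ B

No, A ≠ B


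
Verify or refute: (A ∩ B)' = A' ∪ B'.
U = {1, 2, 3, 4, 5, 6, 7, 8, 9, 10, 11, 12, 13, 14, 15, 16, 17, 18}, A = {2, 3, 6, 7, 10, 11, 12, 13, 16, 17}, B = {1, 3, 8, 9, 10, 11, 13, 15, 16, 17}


LHS: A ∩ B = {3, 10, 11, 13, 16, 17}
(A ∩ B)' = U \ (A ∩ B) = {1, 2, 4, 5, 6, 7, 8, 9, 12, 14, 15, 18}
A' = {1, 4, 5, 8, 9, 14, 15, 18}, B' = {2, 4, 5, 6, 7, 12, 14, 18}
Claimed RHS: A' ∪ B' = {1, 2, 4, 5, 6, 7, 8, 9, 12, 14, 15, 18}
Identity is VALID: LHS = RHS = {1, 2, 4, 5, 6, 7, 8, 9, 12, 14, 15, 18} ✓

Identity is valid. (A ∩ B)' = A' ∪ B' = {1, 2, 4, 5, 6, 7, 8, 9, 12, 14, 15, 18}


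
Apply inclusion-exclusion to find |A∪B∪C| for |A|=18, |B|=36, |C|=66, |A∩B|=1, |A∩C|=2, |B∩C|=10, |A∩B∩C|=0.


|A∪B∪C| = |A|+|B|+|C| - |A∩B|-|A∩C|-|B∩C| + |A∩B∩C|
= 18+36+66 - 1-2-10 + 0
= 120 - 13 + 0
= 107

|A ∪ B ∪ C| = 107


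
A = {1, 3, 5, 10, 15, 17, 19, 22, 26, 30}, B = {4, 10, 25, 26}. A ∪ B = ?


A ∪ B = all elements in A or B (or both)
A = {1, 3, 5, 10, 15, 17, 19, 22, 26, 30}
B = {4, 10, 25, 26}
A ∪ B = {1, 3, 4, 5, 10, 15, 17, 19, 22, 25, 26, 30}

A ∪ B = {1, 3, 4, 5, 10, 15, 17, 19, 22, 25, 26, 30}


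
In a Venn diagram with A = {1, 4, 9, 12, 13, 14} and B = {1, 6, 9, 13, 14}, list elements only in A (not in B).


A = {1, 4, 9, 12, 13, 14}
B = {1, 6, 9, 13, 14}
Region: only in A (not in B)
Elements: {4, 12}

Elements only in A (not in B): {4, 12}


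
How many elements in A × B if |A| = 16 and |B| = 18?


|A × B| = |A| × |B|
= 16 × 18
= 288

|A × B| = 288


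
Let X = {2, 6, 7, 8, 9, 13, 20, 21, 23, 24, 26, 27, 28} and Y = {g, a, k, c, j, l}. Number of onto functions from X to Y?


n = |X| = 13, k = |Y| = 6. Surjections via inclusion-exclusion:
S(n,k) = Σ(-1)^i × C(k,i) × (k-i)^n, i=0 to k
i=0: (-1)^0×C(6,0)×6^13 = 13060694016
i=1: (-1)^1×C(6,1)×5^13 = -7324218750
i=2: (-1)^2×C(6,2)×4^13 = 1006632960
i=3: (-1)^3×C(6,3)×3^13 = -31886460
i=4: (-1)^4×C(6,4)×2^13 = 122880
i=5: (-1)^5×C(6,5)×1^13 = -6
i=6: (-1)^6×C(6,6)×0^13 = 0
Total = 6711344640

Number of surjections = 6711344640


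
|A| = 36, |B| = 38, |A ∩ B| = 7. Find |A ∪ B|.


|A ∪ B| = |A| + |B| - |A ∩ B|
= 36 + 38 - 7
= 67

|A ∪ B| = 67


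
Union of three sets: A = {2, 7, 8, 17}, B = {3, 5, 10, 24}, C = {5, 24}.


A ∪ B = {2, 3, 5, 7, 8, 10, 17, 24}
(A ∪ B) ∪ C = {2, 3, 5, 7, 8, 10, 17, 24}

A ∪ B ∪ C = {2, 3, 5, 7, 8, 10, 17, 24}


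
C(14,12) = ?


C(n,k) = n! / (k!(n-k)!)
C(14,12) = 14! / (12!2!)
= 91

C(14,12) = 91


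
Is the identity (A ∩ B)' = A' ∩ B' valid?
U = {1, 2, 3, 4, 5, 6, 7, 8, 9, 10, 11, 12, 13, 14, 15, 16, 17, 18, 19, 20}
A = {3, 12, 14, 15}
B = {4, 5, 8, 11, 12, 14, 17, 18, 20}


LHS: A ∩ B = {12, 14}
(A ∩ B)' = U \ (A ∩ B) = {1, 2, 3, 4, 5, 6, 7, 8, 9, 10, 11, 13, 15, 16, 17, 18, 19, 20}
A' = {1, 2, 4, 5, 6, 7, 8, 9, 10, 11, 13, 16, 17, 18, 19, 20}, B' = {1, 2, 3, 6, 7, 9, 10, 13, 15, 16, 19}
Claimed RHS: A' ∩ B' = {1, 2, 6, 7, 9, 10, 13, 16, 19}
Identity is INVALID: LHS = {1, 2, 3, 4, 5, 6, 7, 8, 9, 10, 11, 13, 15, 16, 17, 18, 19, 20} but the RHS claimed here equals {1, 2, 6, 7, 9, 10, 13, 16, 19}. The correct form is (A ∩ B)' = A' ∪ B'.

Identity is invalid: (A ∩ B)' = {1, 2, 3, 4, 5, 6, 7, 8, 9, 10, 11, 13, 15, 16, 17, 18, 19, 20} but A' ∩ B' = {1, 2, 6, 7, 9, 10, 13, 16, 19}. The correct De Morgan law is (A ∩ B)' = A' ∪ B'.
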